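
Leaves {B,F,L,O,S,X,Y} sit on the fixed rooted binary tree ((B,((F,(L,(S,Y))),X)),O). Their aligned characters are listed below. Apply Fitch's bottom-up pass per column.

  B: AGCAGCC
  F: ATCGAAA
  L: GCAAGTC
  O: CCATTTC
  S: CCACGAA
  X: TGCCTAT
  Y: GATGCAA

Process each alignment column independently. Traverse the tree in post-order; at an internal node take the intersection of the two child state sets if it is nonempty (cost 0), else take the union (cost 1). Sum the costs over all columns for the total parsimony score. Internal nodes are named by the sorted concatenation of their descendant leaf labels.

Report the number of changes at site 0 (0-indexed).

site 0, node SY: S={C} ∪ Y={G} → {C,G} (+1)
site 0, node LSY: L={G} ∩ SY={C,G} → {G} (+0)
site 0, node FLSY: F={A} ∪ LSY={G} → {A,G} (+1)
site 0, node FLSXY: FLSY={A,G} ∪ X={T} → {A,G,T} (+1)
site 0, node BFLSXY: B={A} ∩ FLSXY={A,G,T} → {A} (+0)
site 0, node BFLOSXY: BFLSXY={A} ∪ O={C} → {A,C} (+1)
site 1, node SY: S={C} ∪ Y={A} → {A,C} (+1)
site 1, node LSY: L={C} ∩ SY={A,C} → {C} (+0)
site 1, node FLSY: F={T} ∪ LSY={C} → {C,T} (+1)
site 1, node FLSXY: FLSY={C,T} ∪ X={G} → {C,G,T} (+1)
site 1, node BFLSXY: B={G} ∩ FLSXY={C,G,T} → {G} (+0)
site 1, node BFLOSXY: BFLSXY={G} ∪ O={C} → {C,G} (+1)
site 2, node SY: S={A} ∪ Y={T} → {A,T} (+1)
site 2, node LSY: L={A} ∩ SY={A,T} → {A} (+0)
site 2, node FLSY: F={C} ∪ LSY={A} → {A,C} (+1)
site 2, node FLSXY: FLSY={A,C} ∩ X={C} → {C} (+0)
site 2, node BFLSXY: B={C} ∩ FLSXY={C} → {C} (+0)
site 2, node BFLOSXY: BFLSXY={C} ∪ O={A} → {A,C} (+1)
site 3, node SY: S={C} ∪ Y={G} → {C,G} (+1)
site 3, node LSY: L={A} ∪ SY={C,G} → {A,C,G} (+1)
site 3, node FLSY: F={G} ∩ LSY={A,C,G} → {G} (+0)
site 3, node FLSXY: FLSY={G} ∪ X={C} → {C,G} (+1)
site 3, node BFLSXY: B={A} ∪ FLSXY={C,G} → {A,C,G} (+1)
site 3, node BFLOSXY: BFLSXY={A,C,G} ∪ O={T} → {A,C,G,T} (+1)
site 4, node SY: S={G} ∪ Y={C} → {C,G} (+1)
site 4, node LSY: L={G} ∩ SY={C,G} → {G} (+0)
site 4, node FLSY: F={A} ∪ LSY={G} → {A,G} (+1)
site 4, node FLSXY: FLSY={A,G} ∪ X={T} → {A,G,T} (+1)
site 4, node BFLSXY: B={G} ∩ FLSXY={A,G,T} → {G} (+0)
site 4, node BFLOSXY: BFLSXY={G} ∪ O={T} → {G,T} (+1)
site 5, node SY: S={A} ∩ Y={A} → {A} (+0)
site 5, node LSY: L={T} ∪ SY={A} → {A,T} (+1)
site 5, node FLSY: F={A} ∩ LSY={A,T} → {A} (+0)
site 5, node FLSXY: FLSY={A} ∩ X={A} → {A} (+0)
site 5, node BFLSXY: B={C} ∪ FLSXY={A} → {A,C} (+1)
site 5, node BFLOSXY: BFLSXY={A,C} ∪ O={T} → {A,C,T} (+1)
site 6, node SY: S={A} ∩ Y={A} → {A} (+0)
site 6, node LSY: L={C} ∪ SY={A} → {A,C} (+1)
site 6, node FLSY: F={A} ∩ LSY={A,C} → {A} (+0)
site 6, node FLSXY: FLSY={A} ∪ X={T} → {A,T} (+1)
site 6, node BFLSXY: B={C} ∪ FLSXY={A,T} → {A,C,T} (+1)
site 6, node BFLOSXY: BFLSXY={A,C,T} ∩ O={C} → {C} (+0)
per-site changes: [4, 4, 3, 5, 4, 3, 3]; total = 26

4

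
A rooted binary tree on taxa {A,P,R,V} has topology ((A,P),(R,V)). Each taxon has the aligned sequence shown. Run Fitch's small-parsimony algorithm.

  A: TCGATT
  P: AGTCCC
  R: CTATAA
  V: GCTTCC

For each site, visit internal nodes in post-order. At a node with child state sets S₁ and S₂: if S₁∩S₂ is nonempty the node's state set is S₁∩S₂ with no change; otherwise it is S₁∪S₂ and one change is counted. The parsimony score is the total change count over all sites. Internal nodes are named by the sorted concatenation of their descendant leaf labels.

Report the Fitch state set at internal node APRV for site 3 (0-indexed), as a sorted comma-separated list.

A,C,T

AP@0: {T} ∪ {A} = {A,T} (union, +1)
RV@0: {C} ∪ {G} = {C,G} (union, +1)
APRV@0: {A,T} ∪ {C,G} = {A,C,G,T} (union, +1)
AP@1: {C} ∪ {G} = {C,G} (union, +1)
RV@1: {T} ∪ {C} = {C,T} (union, +1)
APRV@1: {C,G} ∩ {C,T} = {C} (intersection, +0)
AP@2: {G} ∪ {T} = {G,T} (union, +1)
RV@2: {A} ∪ {T} = {A,T} (union, +1)
APRV@2: {G,T} ∩ {A,T} = {T} (intersection, +0)
AP@3: {A} ∪ {C} = {A,C} (union, +1)
RV@3: {T} ∩ {T} = {T} (intersection, +0)
APRV@3: {A,C} ∪ {T} = {A,C,T} (union, +1)
AP@4: {T} ∪ {C} = {C,T} (union, +1)
RV@4: {A} ∪ {C} = {A,C} (union, +1)
APRV@4: {C,T} ∩ {A,C} = {C} (intersection, +0)
AP@5: {T} ∪ {C} = {C,T} (union, +1)
RV@5: {A} ∪ {C} = {A,C} (union, +1)
APRV@5: {C,T} ∩ {A,C} = {C} (intersection, +0)
per-site changes: [3, 2, 2, 2, 2, 2]; total = 13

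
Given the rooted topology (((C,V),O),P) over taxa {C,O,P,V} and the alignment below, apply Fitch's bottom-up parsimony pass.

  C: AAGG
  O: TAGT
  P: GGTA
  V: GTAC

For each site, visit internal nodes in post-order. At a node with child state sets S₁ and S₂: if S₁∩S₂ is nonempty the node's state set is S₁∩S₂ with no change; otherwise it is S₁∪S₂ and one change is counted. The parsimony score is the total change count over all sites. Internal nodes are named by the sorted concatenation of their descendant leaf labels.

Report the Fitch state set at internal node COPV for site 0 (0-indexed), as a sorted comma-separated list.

G

[col 0] CV: children C:{A}, V:{G} ∪→ {A,G}; cost 1
[col 0] COV: children CV:{A,G}, O:{T} ∪→ {A,G,T}; cost 1
[col 0] COPV: children COV:{A,G,T}, P:{G} ∩→ {G}; cost 0
[col 1] CV: children C:{A}, V:{T} ∪→ {A,T}; cost 1
[col 1] COV: children CV:{A,T}, O:{A} ∩→ {A}; cost 0
[col 1] COPV: children COV:{A}, P:{G} ∪→ {A,G}; cost 1
[col 2] CV: children C:{G}, V:{A} ∪→ {A,G}; cost 1
[col 2] COV: children CV:{A,G}, O:{G} ∩→ {G}; cost 0
[col 2] COPV: children COV:{G}, P:{T} ∪→ {G,T}; cost 1
[col 3] CV: children C:{G}, V:{C} ∪→ {C,G}; cost 1
[col 3] COV: children CV:{C,G}, O:{T} ∪→ {C,G,T}; cost 1
[col 3] COPV: children COV:{C,G,T}, P:{A} ∪→ {A,C,G,T}; cost 1
per-site changes: [2, 2, 2, 3]; total = 9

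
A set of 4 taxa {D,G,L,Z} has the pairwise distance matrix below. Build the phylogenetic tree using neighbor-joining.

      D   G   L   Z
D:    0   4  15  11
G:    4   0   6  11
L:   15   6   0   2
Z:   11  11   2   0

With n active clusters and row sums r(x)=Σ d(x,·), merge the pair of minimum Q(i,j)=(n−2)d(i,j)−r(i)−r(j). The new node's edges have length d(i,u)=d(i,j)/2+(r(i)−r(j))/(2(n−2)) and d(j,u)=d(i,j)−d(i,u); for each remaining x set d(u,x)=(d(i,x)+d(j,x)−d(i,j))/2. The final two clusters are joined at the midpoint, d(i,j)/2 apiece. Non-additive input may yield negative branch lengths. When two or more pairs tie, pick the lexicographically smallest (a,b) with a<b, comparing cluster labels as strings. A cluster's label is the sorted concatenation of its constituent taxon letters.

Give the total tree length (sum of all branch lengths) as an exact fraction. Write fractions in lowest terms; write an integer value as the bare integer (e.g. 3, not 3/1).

1. join D+G (d=4, Q=-43) ⇒ DG; edges |D|=17/4, |G|=-1/4
  updated: d(DG,L)=17/2, d(DG,Z)=9
2. join DG+L (d=17/2, Q=-39/2) ⇒ DGL; edges |DG|=31/4, |L|=3/4
  updated: d(DGL,Z)=5/4
3. join DGL+Z (d=5/4) ⇒ DGLZ; edges |DGL|=5/8, |Z|=5/8
final tree: (((D:17/4,G:-1/4):31/4,L:3/4):5/8,Z:5/8)
total length: 55/4

55/4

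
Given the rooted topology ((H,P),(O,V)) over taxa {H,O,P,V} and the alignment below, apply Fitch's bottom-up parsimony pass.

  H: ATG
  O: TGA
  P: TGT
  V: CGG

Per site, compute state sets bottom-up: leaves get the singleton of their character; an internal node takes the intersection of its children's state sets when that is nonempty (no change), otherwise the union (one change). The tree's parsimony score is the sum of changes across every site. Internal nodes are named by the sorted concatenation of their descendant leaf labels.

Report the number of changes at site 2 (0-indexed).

2

[col 0] HP: children H:{A}, P:{T} ∪→ {A,T}; cost 1
[col 0] OV: children O:{T}, V:{C} ∪→ {C,T}; cost 1
[col 0] HOPV: children HP:{A,T}, OV:{C,T} ∩→ {T}; cost 0
[col 1] HP: children H:{T}, P:{G} ∪→ {G,T}; cost 1
[col 1] OV: children O:{G}, V:{G} ∩→ {G}; cost 0
[col 1] HOPV: children HP:{G,T}, OV:{G} ∩→ {G}; cost 0
[col 2] HP: children H:{G}, P:{T} ∪→ {G,T}; cost 1
[col 2] OV: children O:{A}, V:{G} ∪→ {A,G}; cost 1
[col 2] HOPV: children HP:{G,T}, OV:{A,G} ∩→ {G}; cost 0
per-site changes: [2, 1, 2]; total = 5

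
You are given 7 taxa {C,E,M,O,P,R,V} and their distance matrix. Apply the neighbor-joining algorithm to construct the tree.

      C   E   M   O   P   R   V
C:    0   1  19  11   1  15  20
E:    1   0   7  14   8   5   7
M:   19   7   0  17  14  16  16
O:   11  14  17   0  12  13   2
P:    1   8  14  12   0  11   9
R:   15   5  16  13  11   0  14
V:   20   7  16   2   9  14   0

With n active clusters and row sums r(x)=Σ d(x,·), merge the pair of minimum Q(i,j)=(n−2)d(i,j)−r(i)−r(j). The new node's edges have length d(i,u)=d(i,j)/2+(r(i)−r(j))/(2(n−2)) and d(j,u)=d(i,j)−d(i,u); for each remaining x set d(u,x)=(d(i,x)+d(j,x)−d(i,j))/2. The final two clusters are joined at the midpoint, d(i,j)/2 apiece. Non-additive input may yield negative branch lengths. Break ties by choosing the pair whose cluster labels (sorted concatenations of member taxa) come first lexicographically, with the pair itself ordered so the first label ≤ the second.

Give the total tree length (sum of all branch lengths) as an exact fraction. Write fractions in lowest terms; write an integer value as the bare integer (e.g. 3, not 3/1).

1. join O+V (d=2, Q=-127) ⇒ OV; edges |O|=11/10, |V|=9/10
  updated: d(C,OV)=29/2, d(E,OV)=19/2, d(M,OV)=31/2, d(OV,P)=19/2, d(OV,R)=25/2
2. join C+P (d=1, Q=-90) ⇒ CP; edges |C|=11/8, |P|=-3/8
  updated: d(CP,E)=4, d(CP,M)=16, d(CP,OV)=23/2, d(CP,R)=25/2
3. join E+M (d=7, Q=-59) ⇒ EM; edges |E|=-4/3, |M|=25/3
  updated: d(CP,EM)=13/2, d(EM,OV)=9, d(EM,R)=7
4. join CP+OV (d=23/2, Q=-81/2) ⇒ COPV; edges |CP|=41/8, |OV|=51/8
  updated: d(COPV,EM)=2, d(COPV,R)=27/4
5. join COPV+EM (d=2, Q=-63/4) ⇒ CEMOPV; edges |COPV|=7/8, |EM|=9/8
  updated: d(CEMOPV,R)=47/8
6. join CEMOPV+R (d=47/8) ⇒ CEMOPRV; edges |CEMOPV|=47/16, |R|=47/16
final tree: ((((C:11/8,P:-3/8):41/8,(O:11/10,V:9/10):51/8):7/8,(E:-4/3,M:25/3):9/8):47/16,R:47/16)
total length: 235/8

235/8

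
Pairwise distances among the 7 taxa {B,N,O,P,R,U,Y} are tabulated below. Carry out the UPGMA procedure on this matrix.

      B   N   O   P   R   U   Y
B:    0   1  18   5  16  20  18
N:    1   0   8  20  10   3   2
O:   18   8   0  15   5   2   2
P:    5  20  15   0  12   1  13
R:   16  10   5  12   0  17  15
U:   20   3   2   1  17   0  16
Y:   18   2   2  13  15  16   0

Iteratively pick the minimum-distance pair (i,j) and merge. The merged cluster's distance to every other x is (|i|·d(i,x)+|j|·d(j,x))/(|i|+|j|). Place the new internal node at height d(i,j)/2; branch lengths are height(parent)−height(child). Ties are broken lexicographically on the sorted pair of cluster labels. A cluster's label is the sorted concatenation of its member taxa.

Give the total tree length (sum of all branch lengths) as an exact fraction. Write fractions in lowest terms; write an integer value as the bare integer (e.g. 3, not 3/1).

253/10

iteration 1: select B,N (d=1); attach at lengths (1/2, 1/2); label the merged cluster BN
  updated: d(BN,O)=13, d(BN,P)=25/2, d(BN,R)=13, d(BN,U)=23/2, d(BN,Y)=10
iteration 2: select P,U (d=1); attach at lengths (1/2, 1/2); label the merged cluster PU
  updated: d(BN,PU)=12, d(O,PU)=17/2, d(PU,R)=29/2, d(PU,Y)=29/2
iteration 3: select O,Y (d=2); attach at lengths (1, 1); label the merged cluster OY
  updated: d(BN,OY)=23/2, d(OY,PU)=23/2, d(OY,R)=10
iteration 4: select OY,R (d=10); attach at lengths (4, 5); label the merged cluster ORY
  updated: d(BN,ORY)=12, d(ORY,PU)=25/2
iteration 5: select BN,ORY (d=12); attach at lengths (11/2, 1); label the merged cluster BNORY
  updated: d(BNORY,PU)=123/10
iteration 6: select BNORY,PU (d=123/10); attach at lengths (3/20, 113/20); label the merged cluster BNOPRUY
final tree: (((B:1/2,N:1/2):11/2,((O:1,Y:1):4,R:5):1):3/20,(P:1/2,U:1/2):113/20)
total length: 253/10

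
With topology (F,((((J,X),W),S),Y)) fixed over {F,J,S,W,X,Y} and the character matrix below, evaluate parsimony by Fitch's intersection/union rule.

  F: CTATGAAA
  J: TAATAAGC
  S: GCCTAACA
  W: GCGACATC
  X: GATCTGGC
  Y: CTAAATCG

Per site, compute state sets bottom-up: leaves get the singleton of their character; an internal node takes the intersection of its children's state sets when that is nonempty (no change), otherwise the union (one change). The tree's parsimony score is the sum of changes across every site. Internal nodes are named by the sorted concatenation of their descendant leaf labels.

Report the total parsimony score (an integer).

site 0, node JX: J={T} ∪ X={G} → {G,T} (+1)
site 0, node JWX: JX={G,T} ∩ W={G} → {G} (+0)
site 0, node JSWX: JWX={G} ∩ S={G} → {G} (+0)
site 0, node JSWXY: JSWX={G} ∪ Y={C} → {C,G} (+1)
site 0, node FJSWXY: F={C} ∩ JSWXY={C,G} → {C} (+0)
site 1, node JX: J={A} ∩ X={A} → {A} (+0)
site 1, node JWX: JX={A} ∪ W={C} → {A,C} (+1)
site 1, node JSWX: JWX={A,C} ∩ S={C} → {C} (+0)
site 1, node JSWXY: JSWX={C} ∪ Y={T} → {C,T} (+1)
site 1, node FJSWXY: F={T} ∩ JSWXY={C,T} → {T} (+0)
site 2, node JX: J={A} ∪ X={T} → {A,T} (+1)
site 2, node JWX: JX={A,T} ∪ W={G} → {A,G,T} (+1)
site 2, node JSWX: JWX={A,G,T} ∪ S={C} → {A,C,G,T} (+1)
site 2, node JSWXY: JSWX={A,C,G,T} ∩ Y={A} → {A} (+0)
site 2, node FJSWXY: F={A} ∩ JSWXY={A} → {A} (+0)
site 3, node JX: J={T} ∪ X={C} → {C,T} (+1)
site 3, node JWX: JX={C,T} ∪ W={A} → {A,C,T} (+1)
site 3, node JSWX: JWX={A,C,T} ∩ S={T} → {T} (+0)
site 3, node JSWXY: JSWX={T} ∪ Y={A} → {A,T} (+1)
site 3, node FJSWXY: F={T} ∩ JSWXY={A,T} → {T} (+0)
site 4, node JX: J={A} ∪ X={T} → {A,T} (+1)
site 4, node JWX: JX={A,T} ∪ W={C} → {A,C,T} (+1)
site 4, node JSWX: JWX={A,C,T} ∩ S={A} → {A} (+0)
site 4, node JSWXY: JSWX={A} ∩ Y={A} → {A} (+0)
site 4, node FJSWXY: F={G} ∪ JSWXY={A} → {A,G} (+1)
site 5, node JX: J={A} ∪ X={G} → {A,G} (+1)
site 5, node JWX: JX={A,G} ∩ W={A} → {A} (+0)
site 5, node JSWX: JWX={A} ∩ S={A} → {A} (+0)
site 5, node JSWXY: JSWX={A} ∪ Y={T} → {A,T} (+1)
site 5, node FJSWXY: F={A} ∩ JSWXY={A,T} → {A} (+0)
site 6, node JX: J={G} ∩ X={G} → {G} (+0)
site 6, node JWX: JX={G} ∪ W={T} → {G,T} (+1)
site 6, node JSWX: JWX={G,T} ∪ S={C} → {C,G,T} (+1)
site 6, node JSWXY: JSWX={C,G,T} ∩ Y={C} → {C} (+0)
site 6, node FJSWXY: F={A} ∪ JSWXY={C} → {A,C} (+1)
site 7, node JX: J={C} ∩ X={C} → {C} (+0)
site 7, node JWX: JX={C} ∩ W={C} → {C} (+0)
site 7, node JSWX: JWX={C} ∪ S={A} → {A,C} (+1)
site 7, node JSWXY: JSWX={A,C} ∪ Y={G} → {A,C,G} (+1)
site 7, node FJSWXY: F={A} ∩ JSWXY={A,C,G} → {A} (+0)
per-site changes: [2, 2, 3, 3, 3, 2, 3, 2]; total = 20

20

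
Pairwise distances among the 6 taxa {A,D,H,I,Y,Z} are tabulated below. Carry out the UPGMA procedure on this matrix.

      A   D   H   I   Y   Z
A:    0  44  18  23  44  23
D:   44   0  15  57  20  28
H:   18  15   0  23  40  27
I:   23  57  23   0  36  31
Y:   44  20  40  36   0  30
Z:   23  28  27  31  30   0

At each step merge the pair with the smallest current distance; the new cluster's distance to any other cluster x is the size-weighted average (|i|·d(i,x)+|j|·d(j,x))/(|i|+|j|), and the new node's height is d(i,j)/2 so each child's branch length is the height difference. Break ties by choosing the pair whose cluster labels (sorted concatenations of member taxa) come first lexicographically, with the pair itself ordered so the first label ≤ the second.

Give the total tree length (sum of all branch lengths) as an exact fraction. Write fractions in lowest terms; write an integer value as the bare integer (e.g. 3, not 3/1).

1. join D+H (d=15) ⇒ DH; edges |D|=15/2, |H|=15/2
  updated: d(A,DH)=31, d(DH,I)=40, d(DH,Y)=30, d(DH,Z)=55/2
2. join A+I (d=23) ⇒ AI; edges |A|=23/2, |I|=23/2
  updated: d(AI,DH)=71/2, d(AI,Y)=40, d(AI,Z)=27
3. join AI+Z (d=27) ⇒ AIZ; edges |AI|=2, |Z|=27/2
  updated: d(AIZ,DH)=197/6, d(AIZ,Y)=110/3
4. join DH+Y (d=30) ⇒ DHY; edges |DH|=15/2, |Y|=15
  updated: d(AIZ,DHY)=307/9
5. join AIZ+DHY (d=307/9) ⇒ ADHIYZ; edges |AIZ|=32/9, |DHY|=37/18
final tree: (((A:23/2,I:23/2):2,Z:27/2):32/9,((D:15/2,H:15/2):15/2,Y:15):37/18)
total length: 1469/18

1469/18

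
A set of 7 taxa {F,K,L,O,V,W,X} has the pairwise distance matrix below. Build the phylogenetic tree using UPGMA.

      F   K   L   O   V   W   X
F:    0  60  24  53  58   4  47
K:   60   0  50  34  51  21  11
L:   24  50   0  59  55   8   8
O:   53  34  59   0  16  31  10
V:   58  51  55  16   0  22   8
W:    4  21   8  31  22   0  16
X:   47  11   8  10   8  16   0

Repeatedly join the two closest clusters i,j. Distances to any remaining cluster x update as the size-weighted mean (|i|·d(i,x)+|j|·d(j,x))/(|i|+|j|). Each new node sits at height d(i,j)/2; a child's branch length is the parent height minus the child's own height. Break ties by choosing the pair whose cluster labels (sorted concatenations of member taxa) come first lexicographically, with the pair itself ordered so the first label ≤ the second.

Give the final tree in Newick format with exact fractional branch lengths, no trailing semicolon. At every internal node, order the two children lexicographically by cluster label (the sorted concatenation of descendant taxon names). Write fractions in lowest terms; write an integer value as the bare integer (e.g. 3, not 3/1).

1. join F+W (d=4) ⇒ FW; edges |F|=2, |W|=2
  updated: d(FW,K)=81/2, d(FW,L)=16, d(FW,O)=42, d(FW,V)=40, d(FW,X)=63/2
2. join L+X (d=8) ⇒ LX; edges |L|=4, |X|=4
  updated: d(FW,LX)=95/4, d(K,LX)=61/2, d(LX,O)=69/2, d(LX,V)=63/2
3. join O+V (d=16) ⇒ OV; edges |O|=8, |V|=8
  updated: d(FW,OV)=41, d(K,OV)=85/2, d(LX,OV)=33
4. join FW+LX (d=95/4) ⇒ FLWX; edges |FW|=79/8, |LX|=63/8
  updated: d(FLWX,K)=71/2, d(FLWX,OV)=37
5. join FLWX+K (d=71/2) ⇒ FKLWX; edges |FLWX|=47/8, |K|=71/4
  updated: d(FKLWX,OV)=381/10
6. join FKLWX+OV (d=381/10) ⇒ FKLOVWX; edges |FKLWX|=13/10, |OV|=221/20
final tree: ((((F:2,W:2):79/8,(L:4,X:4):63/8):47/8,K:71/4):13/10,(O:8,V:8):221/20)
total length: 3269/40

((((F:2,W:2):79/8,(L:4,X:4):63/8):47/8,K:71/4):13/10,(O:8,V:8):221/20)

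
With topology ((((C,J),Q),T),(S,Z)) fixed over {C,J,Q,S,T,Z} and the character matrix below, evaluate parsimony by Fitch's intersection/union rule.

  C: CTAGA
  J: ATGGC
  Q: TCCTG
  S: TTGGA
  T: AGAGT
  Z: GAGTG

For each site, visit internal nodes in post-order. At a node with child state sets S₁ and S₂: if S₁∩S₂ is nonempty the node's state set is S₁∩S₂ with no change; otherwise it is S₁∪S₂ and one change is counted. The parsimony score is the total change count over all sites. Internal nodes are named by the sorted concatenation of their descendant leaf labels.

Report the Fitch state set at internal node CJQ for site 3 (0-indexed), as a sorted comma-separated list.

site 0, node CJ: C={C} ∪ J={A} → {A,C} (+1)
site 0, node CJQ: CJ={A,C} ∪ Q={T} → {A,C,T} (+1)
site 0, node CJQT: CJQ={A,C,T} ∩ T={A} → {A} (+0)
site 0, node SZ: S={T} ∪ Z={G} → {G,T} (+1)
site 0, node CJQSTZ: CJQT={A} ∪ SZ={G,T} → {A,G,T} (+1)
site 1, node CJ: C={T} ∩ J={T} → {T} (+0)
site 1, node CJQ: CJ={T} ∪ Q={C} → {C,T} (+1)
site 1, node CJQT: CJQ={C,T} ∪ T={G} → {C,G,T} (+1)
site 1, node SZ: S={T} ∪ Z={A} → {A,T} (+1)
site 1, node CJQSTZ: CJQT={C,G,T} ∩ SZ={A,T} → {T} (+0)
site 2, node CJ: C={A} ∪ J={G} → {A,G} (+1)
site 2, node CJQ: CJ={A,G} ∪ Q={C} → {A,C,G} (+1)
site 2, node CJQT: CJQ={A,C,G} ∩ T={A} → {A} (+0)
site 2, node SZ: S={G} ∩ Z={G} → {G} (+0)
site 2, node CJQSTZ: CJQT={A} ∪ SZ={G} → {A,G} (+1)
site 3, node CJ: C={G} ∩ J={G} → {G} (+0)
site 3, node CJQ: CJ={G} ∪ Q={T} → {G,T} (+1)
site 3, node CJQT: CJQ={G,T} ∩ T={G} → {G} (+0)
site 3, node SZ: S={G} ∪ Z={T} → {G,T} (+1)
site 3, node CJQSTZ: CJQT={G} ∩ SZ={G,T} → {G} (+0)
site 4, node CJ: C={A} ∪ J={C} → {A,C} (+1)
site 4, node CJQ: CJ={A,C} ∪ Q={G} → {A,C,G} (+1)
site 4, node CJQT: CJQ={A,C,G} ∪ T={T} → {A,C,G,T} (+1)
site 4, node SZ: S={A} ∪ Z={G} → {A,G} (+1)
site 4, node CJQSTZ: CJQT={A,C,G,T} ∩ SZ={A,G} → {A,G} (+0)
per-site changes: [4, 3, 3, 2, 4]; total = 16

G,T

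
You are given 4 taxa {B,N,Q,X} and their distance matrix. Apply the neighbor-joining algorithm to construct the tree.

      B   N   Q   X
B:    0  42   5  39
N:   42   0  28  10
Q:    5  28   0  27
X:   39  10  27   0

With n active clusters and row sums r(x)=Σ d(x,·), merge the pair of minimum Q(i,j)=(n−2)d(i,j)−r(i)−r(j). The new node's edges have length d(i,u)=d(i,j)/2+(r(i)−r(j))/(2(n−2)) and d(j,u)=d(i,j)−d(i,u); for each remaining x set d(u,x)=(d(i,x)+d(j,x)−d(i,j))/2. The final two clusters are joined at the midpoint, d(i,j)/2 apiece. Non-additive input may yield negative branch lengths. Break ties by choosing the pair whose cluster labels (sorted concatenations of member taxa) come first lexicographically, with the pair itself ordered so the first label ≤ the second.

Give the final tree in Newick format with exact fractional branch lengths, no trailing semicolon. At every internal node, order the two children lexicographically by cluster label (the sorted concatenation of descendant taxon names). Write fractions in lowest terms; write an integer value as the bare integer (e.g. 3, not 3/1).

(((B:9,Q:-4):53/2,N:6):2,X:2)

1. join B+Q (d=5, Q=-136) ⇒ BQ; edges |B|=9, |Q|=-4
  updated: d(BQ,N)=65/2, d(BQ,X)=61/2
2. join BQ+N (d=65/2, Q=-73) ⇒ BNQ; edges |BQ|=53/2, |N|=6
  updated: d(BNQ,X)=4
3. join BNQ+X (d=4) ⇒ BNQX; edges |BNQ|=2, |X|=2
final tree: (((B:9,Q:-4):53/2,N:6):2,X:2)
total length: 83/2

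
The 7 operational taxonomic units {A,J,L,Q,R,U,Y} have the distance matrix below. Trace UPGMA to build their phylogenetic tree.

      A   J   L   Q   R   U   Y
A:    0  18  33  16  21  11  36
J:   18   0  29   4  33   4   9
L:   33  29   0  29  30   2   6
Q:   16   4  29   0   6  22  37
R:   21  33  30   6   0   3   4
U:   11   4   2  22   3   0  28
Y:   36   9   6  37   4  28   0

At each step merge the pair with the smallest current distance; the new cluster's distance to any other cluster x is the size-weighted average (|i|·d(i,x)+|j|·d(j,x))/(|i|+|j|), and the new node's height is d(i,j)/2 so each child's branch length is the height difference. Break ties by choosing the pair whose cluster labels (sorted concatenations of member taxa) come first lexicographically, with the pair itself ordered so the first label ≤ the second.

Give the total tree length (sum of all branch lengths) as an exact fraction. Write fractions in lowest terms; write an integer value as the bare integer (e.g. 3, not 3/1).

step 1: merge (L,U) at d=2; branch lengths L→1, U→1; new cluster LU
  updated: d(A,LU)=22, d(J,LU)=33/2, d(LU,Q)=51/2, d(LU,R)=33/2, d(LU,Y)=17
step 2: merge (J,Q) at d=4; branch lengths J→2, Q→2; new cluster JQ
  updated: d(A,JQ)=17, d(JQ,LU)=21, d(JQ,R)=39/2, d(JQ,Y)=23
step 3: merge (R,Y) at d=4; branch lengths R→2, Y→2; new cluster RY
  updated: d(A,RY)=57/2, d(JQ,RY)=85/4, d(LU,RY)=67/4
step 4: merge (LU,RY) at d=67/4; branch lengths LU→59/8, RY→51/8; new cluster LRUY
  updated: d(A,LRUY)=101/4, d(JQ,LRUY)=169/8
step 5: merge (A,JQ) at d=17; branch lengths A→17/2, JQ→13/2; new cluster AJQ
  updated: d(AJQ,LRUY)=45/2
step 6: merge (AJQ,LRUY) at d=45/2; branch lengths AJQ→11/4, LRUY→23/8; new cluster AJLQRUY
final tree: ((A:17/2,(J:2,Q:2):13/2):11/4,((L:1,U:1):59/8,(R:2,Y:2):51/8):23/8)
total length: 355/8

355/8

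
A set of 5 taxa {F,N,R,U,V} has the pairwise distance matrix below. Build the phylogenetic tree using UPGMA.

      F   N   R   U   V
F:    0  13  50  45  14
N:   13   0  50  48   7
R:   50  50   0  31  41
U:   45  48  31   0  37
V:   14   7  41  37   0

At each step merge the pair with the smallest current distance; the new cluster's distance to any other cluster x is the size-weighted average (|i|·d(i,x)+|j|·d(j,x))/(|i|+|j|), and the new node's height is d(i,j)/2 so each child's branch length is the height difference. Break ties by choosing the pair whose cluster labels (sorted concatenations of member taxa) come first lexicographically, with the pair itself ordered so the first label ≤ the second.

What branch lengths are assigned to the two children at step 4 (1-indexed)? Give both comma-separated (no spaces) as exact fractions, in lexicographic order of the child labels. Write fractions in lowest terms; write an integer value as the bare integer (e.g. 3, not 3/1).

95/6,85/12

step 1: merge (N,V) at d=7; branch lengths N→7/2, V→7/2; new cluster NV
  updated: d(F,NV)=27/2, d(NV,R)=91/2, d(NV,U)=85/2
step 2: merge (F,NV) at d=27/2; branch lengths F→27/4, NV→13/4; new cluster FNV
  updated: d(FNV,R)=47, d(FNV,U)=130/3
step 3: merge (R,U) at d=31; branch lengths R→31/2, U→31/2; new cluster RU
  updated: d(FNV,RU)=271/6
step 4: merge (FNV,RU) at d=271/6; branch lengths FNV→95/6, RU→85/12; new cluster FNRUV
final tree: ((F:27/4,(N:7/2,V:7/2):13/4):95/6,(R:31/2,U:31/2):85/12)
total length: 851/12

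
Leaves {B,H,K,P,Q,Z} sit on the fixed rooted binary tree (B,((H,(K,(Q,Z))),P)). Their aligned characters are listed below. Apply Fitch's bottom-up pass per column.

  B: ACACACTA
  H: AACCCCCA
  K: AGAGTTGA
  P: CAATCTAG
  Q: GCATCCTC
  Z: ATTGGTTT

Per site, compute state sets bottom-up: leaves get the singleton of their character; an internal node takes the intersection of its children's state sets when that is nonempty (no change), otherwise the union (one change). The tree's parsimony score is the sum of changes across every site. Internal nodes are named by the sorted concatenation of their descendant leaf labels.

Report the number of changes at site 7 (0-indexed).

3

QZ@0: {G} ∪ {A} = {A,G} (union, +1)
KQZ@0: {A} ∩ {A,G} = {A} (intersection, +0)
HKQZ@0: {A} ∩ {A} = {A} (intersection, +0)
HKPQZ@0: {A} ∪ {C} = {A,C} (union, +1)
BHKPQZ@0: {A} ∩ {A,C} = {A} (intersection, +0)
QZ@1: {C} ∪ {T} = {C,T} (union, +1)
KQZ@1: {G} ∪ {C,T} = {C,G,T} (union, +1)
HKQZ@1: {A} ∪ {C,G,T} = {A,C,G,T} (union, +1)
HKPQZ@1: {A,C,G,T} ∩ {A} = {A} (intersection, +0)
BHKPQZ@1: {C} ∪ {A} = {A,C} (union, +1)
QZ@2: {A} ∪ {T} = {A,T} (union, +1)
KQZ@2: {A} ∩ {A,T} = {A} (intersection, +0)
HKQZ@2: {C} ∪ {A} = {A,C} (union, +1)
HKPQZ@2: {A,C} ∩ {A} = {A} (intersection, +0)
BHKPQZ@2: {A} ∩ {A} = {A} (intersection, +0)
QZ@3: {T} ∪ {G} = {G,T} (union, +1)
KQZ@3: {G} ∩ {G,T} = {G} (intersection, +0)
HKQZ@3: {C} ∪ {G} = {C,G} (union, +1)
HKPQZ@3: {C,G} ∪ {T} = {C,G,T} (union, +1)
BHKPQZ@3: {C} ∩ {C,G,T} = {C} (intersection, +0)
QZ@4: {C} ∪ {G} = {C,G} (union, +1)
KQZ@4: {T} ∪ {C,G} = {C,G,T} (union, +1)
HKQZ@4: {C} ∩ {C,G,T} = {C} (intersection, +0)
HKPQZ@4: {C} ∩ {C} = {C} (intersection, +0)
BHKPQZ@4: {A} ∪ {C} = {A,C} (union, +1)
QZ@5: {C} ∪ {T} = {C,T} (union, +1)
KQZ@5: {T} ∩ {C,T} = {T} (intersection, +0)
HKQZ@5: {C} ∪ {T} = {C,T} (union, +1)
HKPQZ@5: {C,T} ∩ {T} = {T} (intersection, +0)
BHKPQZ@5: {C} ∪ {T} = {C,T} (union, +1)
QZ@6: {T} ∩ {T} = {T} (intersection, +0)
KQZ@6: {G} ∪ {T} = {G,T} (union, +1)
HKQZ@6: {C} ∪ {G,T} = {C,G,T} (union, +1)
HKPQZ@6: {C,G,T} ∪ {A} = {A,C,G,T} (union, +1)
BHKPQZ@6: {T} ∩ {A,C,G,T} = {T} (intersection, +0)
QZ@7: {C} ∪ {T} = {C,T} (union, +1)
KQZ@7: {A} ∪ {C,T} = {A,C,T} (union, +1)
HKQZ@7: {A} ∩ {A,C,T} = {A} (intersection, +0)
HKPQZ@7: {A} ∪ {G} = {A,G} (union, +1)
BHKPQZ@7: {A} ∩ {A,G} = {A} (intersection, +0)
per-site changes: [2, 4, 2, 3, 3, 3, 3, 3]; total = 23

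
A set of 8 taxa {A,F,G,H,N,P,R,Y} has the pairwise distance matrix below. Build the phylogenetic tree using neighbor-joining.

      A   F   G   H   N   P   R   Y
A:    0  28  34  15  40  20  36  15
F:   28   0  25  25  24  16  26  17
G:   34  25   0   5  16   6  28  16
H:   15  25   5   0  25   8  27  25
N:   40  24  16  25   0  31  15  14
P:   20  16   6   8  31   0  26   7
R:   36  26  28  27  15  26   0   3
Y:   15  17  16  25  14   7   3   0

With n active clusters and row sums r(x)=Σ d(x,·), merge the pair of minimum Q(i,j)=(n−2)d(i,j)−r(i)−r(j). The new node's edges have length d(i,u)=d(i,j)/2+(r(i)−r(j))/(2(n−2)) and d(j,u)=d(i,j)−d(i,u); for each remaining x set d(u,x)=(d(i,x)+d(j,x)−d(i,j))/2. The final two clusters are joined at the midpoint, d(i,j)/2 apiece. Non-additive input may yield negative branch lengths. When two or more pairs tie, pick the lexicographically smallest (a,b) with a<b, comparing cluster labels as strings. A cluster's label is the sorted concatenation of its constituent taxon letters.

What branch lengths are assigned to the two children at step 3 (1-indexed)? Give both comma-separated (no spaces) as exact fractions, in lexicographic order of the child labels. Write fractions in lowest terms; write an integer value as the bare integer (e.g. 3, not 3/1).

iteration 1: select R,Y (d=3, Q=-240); attach at lengths (41/6, -23/6); label the merged cluster RY
  updated: d(A,RY)=24, d(F,RY)=20, d(G,RY)=41/2, d(H,RY)=49/2, d(N,RY)=13, d(P,RY)=15
iteration 2: select N,RY (d=13, Q=-201); attach at lengths (97/10, 33/10); label the merged cluster NRY
  updated: d(A,NRY)=51/2, d(F,NRY)=31/2, d(G,NRY)=47/4, d(H,NRY)=73/4, d(NRY,P)=33/2
iteration 3: select F,NRY (d=31/2, Q=-135); attach at lengths (21/2, 5); label the merged cluster FNRY
  updated: d(A,FNRY)=19, d(FNRY,G)=85/8, d(FNRY,H)=111/8, d(FNRY,P)=17/2
iteration 4: select A,H (d=15, Q=-679/8); attach at lengths (243/16, -3/16); label the merged cluster AH
  updated: d(AH,FNRY)=143/16, d(AH,G)=12, d(AH,P)=13/2
iteration 5: select AH,FNRY (d=143/16, Q=-301/8); attach at lengths (69/16, 37/8); label the merged cluster AFHNRY
  updated: d(AFHNRY,G)=219/32, d(AFHNRY,P)=97/32
iteration 6: select AFHNRY,G (d=219/32, Q=-127/8); attach at lengths (31/16, 157/32); label the merged cluster AFGHNRY
  updated: d(AFGHNRY,P)=35/32
iteration 7: select AFGHNRY,P (d=35/32); attach at lengths (35/64, 35/64); label the merged cluster AFGHNPRY
final tree: ((((A:243/16,H:-3/16):69/16,(F:21/2,(N:97/10,(R:41/6,Y:-23/6):33/10):5):37/8):31/16,G:157/32):35/64,P:35/64)
total length: 507/8

21/2,5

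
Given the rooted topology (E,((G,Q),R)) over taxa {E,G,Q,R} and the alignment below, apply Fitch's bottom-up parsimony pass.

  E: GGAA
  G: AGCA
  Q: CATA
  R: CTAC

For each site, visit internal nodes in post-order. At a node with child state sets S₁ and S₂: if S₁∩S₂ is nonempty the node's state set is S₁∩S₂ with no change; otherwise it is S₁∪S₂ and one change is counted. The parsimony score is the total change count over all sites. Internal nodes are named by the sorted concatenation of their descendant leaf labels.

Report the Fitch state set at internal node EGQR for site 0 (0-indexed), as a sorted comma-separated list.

C,G

GQ@0: {A} ∪ {C} = {A,C} (union, +1)
GQR@0: {A,C} ∩ {C} = {C} (intersection, +0)
EGQR@0: {G} ∪ {C} = {C,G} (union, +1)
GQ@1: {G} ∪ {A} = {A,G} (union, +1)
GQR@1: {A,G} ∪ {T} = {A,G,T} (union, +1)
EGQR@1: {G} ∩ {A,G,T} = {G} (intersection, +0)
GQ@2: {C} ∪ {T} = {C,T} (union, +1)
GQR@2: {C,T} ∪ {A} = {A,C,T} (union, +1)
EGQR@2: {A} ∩ {A,C,T} = {A} (intersection, +0)
GQ@3: {A} ∩ {A} = {A} (intersection, +0)
GQR@3: {A} ∪ {C} = {A,C} (union, +1)
EGQR@3: {A} ∩ {A,C} = {A} (intersection, +0)
per-site changes: [2, 2, 2, 1]; total = 7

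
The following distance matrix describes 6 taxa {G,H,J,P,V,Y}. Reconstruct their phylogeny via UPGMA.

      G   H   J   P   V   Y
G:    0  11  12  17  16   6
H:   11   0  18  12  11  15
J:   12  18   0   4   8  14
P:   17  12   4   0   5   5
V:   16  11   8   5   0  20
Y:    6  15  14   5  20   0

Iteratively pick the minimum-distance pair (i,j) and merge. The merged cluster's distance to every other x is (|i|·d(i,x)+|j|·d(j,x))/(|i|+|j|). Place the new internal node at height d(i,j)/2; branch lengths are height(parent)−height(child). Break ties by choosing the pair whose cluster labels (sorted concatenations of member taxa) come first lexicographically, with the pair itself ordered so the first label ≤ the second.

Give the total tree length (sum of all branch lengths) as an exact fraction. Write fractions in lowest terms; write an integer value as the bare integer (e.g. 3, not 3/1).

1031/36

iteration 1: select J,P (d=4); attach at lengths (2, 2); label the merged cluster JP
  updated: d(G,JP)=29/2, d(H,JP)=15, d(JP,V)=13/2, d(JP,Y)=19/2
iteration 2: select G,Y (d=6); attach at lengths (3, 3); label the merged cluster GY
  updated: d(GY,H)=13, d(GY,JP)=12, d(GY,V)=18
iteration 3: select JP,V (d=13/2); attach at lengths (5/4, 13/4); label the merged cluster JPV
  updated: d(GY,JPV)=14, d(H,JPV)=41/3
iteration 4: select GY,H (d=13); attach at lengths (7/2, 13/2); label the merged cluster GHY
  updated: d(GHY,JPV)=125/9
iteration 5: select GHY,JPV (d=125/9); attach at lengths (4/9, 133/36); label the merged cluster GHJPVY
final tree: (((G:3,Y:3):7/2,H:13/2):4/9,((J:2,P:2):5/4,V:13/4):133/36)
total length: 1031/36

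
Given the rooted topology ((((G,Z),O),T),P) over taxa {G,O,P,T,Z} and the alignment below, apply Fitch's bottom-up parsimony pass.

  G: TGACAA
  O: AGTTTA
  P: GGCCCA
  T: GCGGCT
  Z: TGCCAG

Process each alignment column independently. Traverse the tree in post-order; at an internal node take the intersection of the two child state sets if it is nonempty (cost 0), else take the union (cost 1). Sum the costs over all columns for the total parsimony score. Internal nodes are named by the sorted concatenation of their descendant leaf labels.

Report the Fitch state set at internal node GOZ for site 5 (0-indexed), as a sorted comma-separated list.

site 0, node GZ: G={T} ∩ Z={T} → {T} (+0)
site 0, node GOZ: GZ={T} ∪ O={A} → {A,T} (+1)
site 0, node GOTZ: GOZ={A,T} ∪ T={G} → {A,G,T} (+1)
site 0, node GOPTZ: GOTZ={A,G,T} ∩ P={G} → {G} (+0)
site 1, node GZ: G={G} ∩ Z={G} → {G} (+0)
site 1, node GOZ: GZ={G} ∩ O={G} → {G} (+0)
site 1, node GOTZ: GOZ={G} ∪ T={C} → {C,G} (+1)
site 1, node GOPTZ: GOTZ={C,G} ∩ P={G} → {G} (+0)
site 2, node GZ: G={A} ∪ Z={C} → {A,C} (+1)
site 2, node GOZ: GZ={A,C} ∪ O={T} → {A,C,T} (+1)
site 2, node GOTZ: GOZ={A,C,T} ∪ T={G} → {A,C,G,T} (+1)
site 2, node GOPTZ: GOTZ={A,C,G,T} ∩ P={C} → {C} (+0)
site 3, node GZ: G={C} ∩ Z={C} → {C} (+0)
site 3, node GOZ: GZ={C} ∪ O={T} → {C,T} (+1)
site 3, node GOTZ: GOZ={C,T} ∪ T={G} → {C,G,T} (+1)
site 3, node GOPTZ: GOTZ={C,G,T} ∩ P={C} → {C} (+0)
site 4, node GZ: G={A} ∩ Z={A} → {A} (+0)
site 4, node GOZ: GZ={A} ∪ O={T} → {A,T} (+1)
site 4, node GOTZ: GOZ={A,T} ∪ T={C} → {A,C,T} (+1)
site 4, node GOPTZ: GOTZ={A,C,T} ∩ P={C} → {C} (+0)
site 5, node GZ: G={A} ∪ Z={G} → {A,G} (+1)
site 5, node GOZ: GZ={A,G} ∩ O={A} → {A} (+0)
site 5, node GOTZ: GOZ={A} ∪ T={T} → {A,T} (+1)
site 5, node GOPTZ: GOTZ={A,T} ∩ P={A} → {A} (+0)
per-site changes: [2, 1, 3, 2, 2, 2]; total = 12

A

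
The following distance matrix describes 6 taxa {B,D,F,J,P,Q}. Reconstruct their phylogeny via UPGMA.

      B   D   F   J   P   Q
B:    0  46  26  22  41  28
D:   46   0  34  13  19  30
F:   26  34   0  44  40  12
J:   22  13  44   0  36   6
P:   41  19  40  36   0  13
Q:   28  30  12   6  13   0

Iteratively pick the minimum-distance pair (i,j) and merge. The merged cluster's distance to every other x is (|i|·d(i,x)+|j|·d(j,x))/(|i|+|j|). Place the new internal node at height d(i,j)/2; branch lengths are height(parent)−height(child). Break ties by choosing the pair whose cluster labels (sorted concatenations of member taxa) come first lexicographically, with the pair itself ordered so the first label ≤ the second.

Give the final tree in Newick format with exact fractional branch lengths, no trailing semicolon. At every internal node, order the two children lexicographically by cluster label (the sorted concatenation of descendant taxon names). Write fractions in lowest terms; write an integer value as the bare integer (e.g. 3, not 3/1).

((B:13,F:13):59/16,((D:19/2,P:19/2):2,(J:3,Q:3):17/2):83/16)

step 1: merge (J,Q) at d=6; branch lengths J→3, Q→3; new cluster JQ
  updated: d(B,JQ)=25, d(D,JQ)=43/2, d(F,JQ)=28, d(JQ,P)=49/2
step 2: merge (D,P) at d=19; branch lengths D→19/2, P→19/2; new cluster DP
  updated: d(B,DP)=87/2, d(DP,F)=37, d(DP,JQ)=23
step 3: merge (DP,JQ) at d=23; branch lengths DP→2, JQ→17/2; new cluster DJPQ
  updated: d(B,DJPQ)=137/4, d(DJPQ,F)=65/2
step 4: merge (B,F) at d=26; branch lengths B→13, F→13; new cluster BF
  updated: d(BF,DJPQ)=267/8
step 5: merge (BF,DJPQ) at d=267/8; branch lengths BF→59/16, DJPQ→83/16; new cluster BDFJPQ
final tree: ((B:13,F:13):59/16,((D:19/2,P:19/2):2,(J:3,Q:3):17/2):83/16)
total length: 563/8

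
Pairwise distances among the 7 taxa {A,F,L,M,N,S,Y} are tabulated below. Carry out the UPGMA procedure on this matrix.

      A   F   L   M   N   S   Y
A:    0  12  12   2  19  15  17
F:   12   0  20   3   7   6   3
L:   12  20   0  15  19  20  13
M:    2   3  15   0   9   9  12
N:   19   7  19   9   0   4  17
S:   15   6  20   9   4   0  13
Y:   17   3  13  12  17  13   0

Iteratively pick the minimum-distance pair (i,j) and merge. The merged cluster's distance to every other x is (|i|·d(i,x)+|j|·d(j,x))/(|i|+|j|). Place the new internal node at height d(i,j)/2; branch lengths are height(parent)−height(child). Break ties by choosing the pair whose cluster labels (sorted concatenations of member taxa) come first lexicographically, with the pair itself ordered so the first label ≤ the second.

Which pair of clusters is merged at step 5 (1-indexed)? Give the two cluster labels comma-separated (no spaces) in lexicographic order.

AM,FNSY

1. join A+M (d=2) ⇒ AM; edges |A|=1, |M|=1
  updated: d(AM,F)=15/2, d(AM,L)=27/2, d(AM,N)=14, d(AM,S)=12, d(AM,Y)=29/2
2. join F+Y (d=3) ⇒ FY; edges |F|=3/2, |Y|=3/2
  updated: d(AM,FY)=11, d(FY,L)=33/2, d(FY,N)=12, d(FY,S)=19/2
3. join N+S (d=4) ⇒ NS; edges |N|=2, |S|=2
  updated: d(AM,NS)=13, d(FY,NS)=43/4, d(L,NS)=39/2
4. join FY+NS (d=43/4) ⇒ FNSY; edges |FY|=31/8, |NS|=27/8
  updated: d(AM,FNSY)=12, d(FNSY,L)=18
5. join AM+FNSY (d=12) ⇒ AFMNSY; edges |AM|=5, |FNSY|=5/8
  updated: d(AFMNSY,L)=33/2
6. join AFMNSY+L (d=33/2) ⇒ AFLMNSY; edges |AFMNSY|=9/4, |L|=33/4
final tree: (((A:1,M:1):5,((F:3/2,Y:3/2):31/8,(N:2,S:2):27/8):5/8):9/4,L:33/4)
total length: 259/8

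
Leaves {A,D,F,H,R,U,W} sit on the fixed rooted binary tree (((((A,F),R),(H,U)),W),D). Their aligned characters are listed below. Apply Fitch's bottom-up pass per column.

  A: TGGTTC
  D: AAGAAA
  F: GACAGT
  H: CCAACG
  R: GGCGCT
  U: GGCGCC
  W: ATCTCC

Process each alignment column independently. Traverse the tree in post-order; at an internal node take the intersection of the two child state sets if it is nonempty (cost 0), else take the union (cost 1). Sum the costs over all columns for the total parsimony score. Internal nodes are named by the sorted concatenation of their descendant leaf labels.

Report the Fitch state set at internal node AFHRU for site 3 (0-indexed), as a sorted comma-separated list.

A,G

site 0, node AF: A={T} ∪ F={G} → {G,T} (+1)
site 0, node AFR: AF={G,T} ∩ R={G} → {G} (+0)
site 0, node HU: H={C} ∪ U={G} → {C,G} (+1)
site 0, node AFHRU: AFR={G} ∩ HU={C,G} → {G} (+0)
site 0, node AFHRUW: AFHRU={G} ∪ W={A} → {A,G} (+1)
site 0, node ADFHRUW: AFHRUW={A,G} ∩ D={A} → {A} (+0)
site 1, node AF: A={G} ∪ F={A} → {A,G} (+1)
site 1, node AFR: AF={A,G} ∩ R={G} → {G} (+0)
site 1, node HU: H={C} ∪ U={G} → {C,G} (+1)
site 1, node AFHRU: AFR={G} ∩ HU={C,G} → {G} (+0)
site 1, node AFHRUW: AFHRU={G} ∪ W={T} → {G,T} (+1)
site 1, node ADFHRUW: AFHRUW={G,T} ∪ D={A} → {A,G,T} (+1)
site 2, node AF: A={G} ∪ F={C} → {C,G} (+1)
site 2, node AFR: AF={C,G} ∩ R={C} → {C} (+0)
site 2, node HU: H={A} ∪ U={C} → {A,C} (+1)
site 2, node AFHRU: AFR={C} ∩ HU={A,C} → {C} (+0)
site 2, node AFHRUW: AFHRU={C} ∩ W={C} → {C} (+0)
site 2, node ADFHRUW: AFHRUW={C} ∪ D={G} → {C,G} (+1)
site 3, node AF: A={T} ∪ F={A} → {A,T} (+1)
site 3, node AFR: AF={A,T} ∪ R={G} → {A,G,T} (+1)
site 3, node HU: H={A} ∪ U={G} → {A,G} (+1)
site 3, node AFHRU: AFR={A,G,T} ∩ HU={A,G} → {A,G} (+0)
site 3, node AFHRUW: AFHRU={A,G} ∪ W={T} → {A,G,T} (+1)
site 3, node ADFHRUW: AFHRUW={A,G,T} ∩ D={A} → {A} (+0)
site 4, node AF: A={T} ∪ F={G} → {G,T} (+1)
site 4, node AFR: AF={G,T} ∪ R={C} → {C,G,T} (+1)
site 4, node HU: H={C} ∩ U={C} → {C} (+0)
site 4, node AFHRU: AFR={C,G,T} ∩ HU={C} → {C} (+0)
site 4, node AFHRUW: AFHRU={C} ∩ W={C} → {C} (+0)
site 4, node ADFHRUW: AFHRUW={C} ∪ D={A} → {A,C} (+1)
site 5, node AF: A={C} ∪ F={T} → {C,T} (+1)
site 5, node AFR: AF={C,T} ∩ R={T} → {T} (+0)
site 5, node HU: H={G} ∪ U={C} → {C,G} (+1)
site 5, node AFHRU: AFR={T} ∪ HU={C,G} → {C,G,T} (+1)
site 5, node AFHRUW: AFHRU={C,G,T} ∩ W={C} → {C} (+0)
site 5, node ADFHRUW: AFHRUW={C} ∪ D={A} → {A,C} (+1)
per-site changes: [3, 4, 3, 4, 3, 4]; total = 21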